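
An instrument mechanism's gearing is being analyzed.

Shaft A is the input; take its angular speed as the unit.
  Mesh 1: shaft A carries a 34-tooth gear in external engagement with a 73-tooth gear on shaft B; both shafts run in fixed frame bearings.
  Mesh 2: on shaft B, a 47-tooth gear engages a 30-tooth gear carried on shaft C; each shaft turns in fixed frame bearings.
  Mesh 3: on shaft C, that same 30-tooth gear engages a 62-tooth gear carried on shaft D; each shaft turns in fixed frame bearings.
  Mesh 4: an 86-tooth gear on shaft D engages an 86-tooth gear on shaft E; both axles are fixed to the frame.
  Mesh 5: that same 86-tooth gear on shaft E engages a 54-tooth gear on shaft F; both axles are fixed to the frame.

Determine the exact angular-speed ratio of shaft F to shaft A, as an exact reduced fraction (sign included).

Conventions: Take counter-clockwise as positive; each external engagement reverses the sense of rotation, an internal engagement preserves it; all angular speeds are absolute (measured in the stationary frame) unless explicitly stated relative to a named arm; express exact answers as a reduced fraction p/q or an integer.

class = fixed-axis compound train [5 meshes; 5 ratios multiply, 5 sense flips]
mesh 1 [34T→73T]: running ratio 34/73, sense −
mesh 2 [47T→30T]: running ratio 799/1095, sense +
mesh 3 [30T→62T]: running ratio 799/2263, sense −
mesh 4 [86T→86T]: running ratio 799/2263, sense +
mesh 5 [86T→54T]: running ratio 34357/61101, sense −
ω_out/ω_in = -34357/61101

-34357/61101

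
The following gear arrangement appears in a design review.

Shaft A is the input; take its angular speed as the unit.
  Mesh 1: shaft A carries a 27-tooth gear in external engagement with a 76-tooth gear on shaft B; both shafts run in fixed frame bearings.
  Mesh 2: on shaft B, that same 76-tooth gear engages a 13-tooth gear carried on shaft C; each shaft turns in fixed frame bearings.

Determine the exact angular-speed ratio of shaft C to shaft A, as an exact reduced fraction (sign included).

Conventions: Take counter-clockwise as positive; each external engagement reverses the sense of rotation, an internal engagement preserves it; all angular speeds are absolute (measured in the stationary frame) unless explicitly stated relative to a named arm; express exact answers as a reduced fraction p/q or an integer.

27/13

class = fixed-axis compound train [2 meshes; 2 ratios multiply, 2 sense flips]
mesh 1 [27T→76T]: running ratio 27/76, sense −
mesh 2 [76T→13T]: running ratio 27/13, sense +
ω_out/ω_in = 27/13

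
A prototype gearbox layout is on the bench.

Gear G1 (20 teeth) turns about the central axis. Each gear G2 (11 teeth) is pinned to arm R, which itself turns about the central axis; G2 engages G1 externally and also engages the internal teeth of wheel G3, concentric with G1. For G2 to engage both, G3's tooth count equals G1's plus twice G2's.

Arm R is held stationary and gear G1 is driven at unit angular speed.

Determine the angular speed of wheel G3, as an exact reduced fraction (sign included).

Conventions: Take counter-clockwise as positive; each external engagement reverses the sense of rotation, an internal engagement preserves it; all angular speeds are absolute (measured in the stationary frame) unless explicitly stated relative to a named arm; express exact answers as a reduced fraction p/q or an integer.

-10/21

recognized (axles ride arm R): planetary set, 20/11/42 teeth
ring teeth: 20 + 2·11 = 42
20(ω_sun−ω_arm) = −42(ω_ring−ω_arm),  ω_arm = 0, ω_sun = 1
ω_ring = 0 − (20/42)(1−0) = -10/21
exact speed ratio = -10/21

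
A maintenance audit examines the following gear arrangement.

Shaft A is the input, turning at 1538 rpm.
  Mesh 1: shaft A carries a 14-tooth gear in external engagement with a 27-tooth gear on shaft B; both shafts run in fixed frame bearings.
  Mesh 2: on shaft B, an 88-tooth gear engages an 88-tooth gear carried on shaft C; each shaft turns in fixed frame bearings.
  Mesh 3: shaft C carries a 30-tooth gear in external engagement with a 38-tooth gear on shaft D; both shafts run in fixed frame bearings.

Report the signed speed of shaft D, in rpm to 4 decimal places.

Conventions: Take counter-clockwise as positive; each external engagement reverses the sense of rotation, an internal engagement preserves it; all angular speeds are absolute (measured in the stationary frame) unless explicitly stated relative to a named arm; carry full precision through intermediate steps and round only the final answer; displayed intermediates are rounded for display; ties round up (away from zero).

topology: fixed-axis compound train — 3 meshes, A→D
mesh 1 [14T→27T]: ω = 1538.0000×14/27 = 797.4815 rpm, sense flips to −
mesh 2 [88T→88T]: ω = 797.4815×88/88 = 797.4815 rpm, sense flips to +
mesh 3 [30T→38T]: ω = 797.4815×30/38 = 629.5906 rpm, sense flips to −
signed output speed = -629.5906 rpm

-629.5906 rpm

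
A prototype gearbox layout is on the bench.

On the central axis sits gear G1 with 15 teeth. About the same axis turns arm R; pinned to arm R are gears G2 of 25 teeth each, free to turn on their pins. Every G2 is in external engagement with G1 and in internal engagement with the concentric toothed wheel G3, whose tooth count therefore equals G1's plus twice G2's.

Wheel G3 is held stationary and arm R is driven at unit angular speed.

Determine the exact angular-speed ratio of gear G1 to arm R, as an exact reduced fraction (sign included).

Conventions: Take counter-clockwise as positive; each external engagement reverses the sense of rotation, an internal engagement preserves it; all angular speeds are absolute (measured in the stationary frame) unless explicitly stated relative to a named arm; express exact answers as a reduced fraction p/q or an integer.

16/3

recognized (axles ride arm R): planetary set, 15/25/65 teeth
ring teeth: 15 + 2·25 = 65
15(ω_sun−ω_arm) = −65(ω_ring−ω_arm),  ω_ring = 0, ω_arm = 1
ω_sun = 1 − (65/15)(0−1) = 16/3
ω_out/ω_in = 16/3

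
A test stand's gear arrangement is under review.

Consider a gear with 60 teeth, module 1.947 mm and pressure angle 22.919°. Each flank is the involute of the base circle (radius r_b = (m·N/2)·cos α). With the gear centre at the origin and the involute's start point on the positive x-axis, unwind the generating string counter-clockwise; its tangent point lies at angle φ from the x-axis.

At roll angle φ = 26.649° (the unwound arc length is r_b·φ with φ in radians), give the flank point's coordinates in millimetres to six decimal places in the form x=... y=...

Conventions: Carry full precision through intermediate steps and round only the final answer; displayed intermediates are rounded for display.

single-mesh involute tooth geometry (60T wheel at module 1.947)
pitch radius r_p = m·N/2 = 1.947·60/2 = 58.410000
base radius r_b = r_p·cos α = 58.410000·cos 22.919° = 53.798899
roll angle φ = 26.649° = 0.46511279 rad
x = r_b·(cos φ + φ·sin φ) = 59.307103
y = r_b·(sin φ − φ·cos φ) = 1.765642

x=59.307103 y=1.765642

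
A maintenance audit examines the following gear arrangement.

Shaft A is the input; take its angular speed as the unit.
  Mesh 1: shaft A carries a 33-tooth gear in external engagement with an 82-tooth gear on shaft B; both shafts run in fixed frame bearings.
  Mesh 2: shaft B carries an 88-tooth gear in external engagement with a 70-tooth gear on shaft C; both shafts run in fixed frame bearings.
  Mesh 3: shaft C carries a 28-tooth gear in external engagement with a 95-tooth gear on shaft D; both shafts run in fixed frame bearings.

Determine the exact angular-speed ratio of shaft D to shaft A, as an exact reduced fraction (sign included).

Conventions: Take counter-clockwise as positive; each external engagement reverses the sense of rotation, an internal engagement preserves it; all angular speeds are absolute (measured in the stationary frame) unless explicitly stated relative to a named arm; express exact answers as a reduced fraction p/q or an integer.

class = fixed-axis compound train [3 meshes; 3 ratios multiply, 3 sense flips]
mesh 1 [33T→82T]: running ratio 33/82, sense −
mesh 2 [88T→70T]: running ratio 726/1435, sense +
mesh 3 [28T→95T]: running ratio 2904/19475, sense −
ω_out/ω_in = -2904/19475

-2904/19475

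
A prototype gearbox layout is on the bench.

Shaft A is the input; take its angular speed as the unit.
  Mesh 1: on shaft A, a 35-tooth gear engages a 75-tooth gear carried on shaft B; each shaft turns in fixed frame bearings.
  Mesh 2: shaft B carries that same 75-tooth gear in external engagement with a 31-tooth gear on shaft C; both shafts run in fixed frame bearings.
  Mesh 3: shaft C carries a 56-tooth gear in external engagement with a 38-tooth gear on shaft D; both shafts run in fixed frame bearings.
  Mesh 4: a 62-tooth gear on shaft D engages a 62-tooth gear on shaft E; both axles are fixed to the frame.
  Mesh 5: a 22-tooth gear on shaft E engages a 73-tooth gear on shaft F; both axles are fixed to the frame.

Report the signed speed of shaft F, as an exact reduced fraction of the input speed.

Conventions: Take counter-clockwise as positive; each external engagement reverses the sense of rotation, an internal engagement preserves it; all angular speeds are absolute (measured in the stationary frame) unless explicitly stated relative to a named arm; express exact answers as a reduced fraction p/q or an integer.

5-mesh fixed-axis compound train (all bearings frame-fixed)
mesh 1 [35T→75T]: |ω|/ω_in = 1×35/75 = 7/15, sense flips to −
mesh 2 [75T→31T]: |ω|/ω_in = (7/15)×75/31 = 35/31, sense flips to +
mesh 3 [56T→38T]: |ω|/ω_in = (35/31)×56/38 = 980/589, sense flips to −
mesh 4 [62T→62T]: |ω|/ω_in = (980/589)×62/62 = 980/589, sense flips to +
mesh 5 [22T→73T]: |ω|/ω_in = (980/589)×22/73 = 21560/42997, sense flips to −
signed output speed (× input speed) = -21560/42997

-21560/42997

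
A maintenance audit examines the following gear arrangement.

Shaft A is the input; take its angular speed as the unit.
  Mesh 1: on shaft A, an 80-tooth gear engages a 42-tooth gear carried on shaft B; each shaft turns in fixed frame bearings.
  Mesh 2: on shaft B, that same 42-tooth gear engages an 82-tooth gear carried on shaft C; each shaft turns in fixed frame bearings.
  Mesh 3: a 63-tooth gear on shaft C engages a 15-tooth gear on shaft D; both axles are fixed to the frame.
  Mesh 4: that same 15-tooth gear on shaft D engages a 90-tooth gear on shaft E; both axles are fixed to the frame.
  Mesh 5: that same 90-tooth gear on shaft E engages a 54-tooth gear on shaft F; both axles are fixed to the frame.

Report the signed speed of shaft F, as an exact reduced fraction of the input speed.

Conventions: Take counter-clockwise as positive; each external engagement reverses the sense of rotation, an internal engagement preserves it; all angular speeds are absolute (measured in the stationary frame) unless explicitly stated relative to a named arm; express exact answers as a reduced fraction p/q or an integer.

-140/123

5-mesh fixed-axis compound train (all bearings frame-fixed)
mesh 1 [80T→42T]: |ω|/ω_in = 1×80/42 = 40/21, sense flips to −
mesh 2 [42T→82T]: |ω|/ω_in = (40/21)×42/82 = 40/41, sense flips to +
mesh 3 [63T→15T]: |ω|/ω_in = (40/41)×63/15 = 168/41, sense flips to −
mesh 4 [15T→90T]: |ω|/ω_in = (168/41)×15/90 = 28/41, sense flips to +
mesh 5 [90T→54T]: |ω|/ω_in = (28/41)×90/54 = 140/123, sense flips to −
signed output speed (× input speed) = -140/123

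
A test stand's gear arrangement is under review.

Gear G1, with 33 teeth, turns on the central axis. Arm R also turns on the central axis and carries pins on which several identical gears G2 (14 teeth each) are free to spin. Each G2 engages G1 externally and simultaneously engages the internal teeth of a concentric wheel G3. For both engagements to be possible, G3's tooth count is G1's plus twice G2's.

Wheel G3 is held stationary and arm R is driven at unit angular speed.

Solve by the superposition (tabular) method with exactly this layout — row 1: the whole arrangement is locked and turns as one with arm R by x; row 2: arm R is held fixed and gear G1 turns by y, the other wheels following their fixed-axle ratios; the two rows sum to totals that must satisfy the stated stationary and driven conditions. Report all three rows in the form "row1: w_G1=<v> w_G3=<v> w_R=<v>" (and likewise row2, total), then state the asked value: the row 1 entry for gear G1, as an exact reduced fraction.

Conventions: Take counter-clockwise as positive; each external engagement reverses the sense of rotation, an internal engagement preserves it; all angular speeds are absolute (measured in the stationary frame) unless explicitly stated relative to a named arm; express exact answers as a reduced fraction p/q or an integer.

class = planetary set [G3 = 33+2·14 = 61; Willis about the carrier]
row 1: whole set turns with the arm by x
row 2 — arm fixed, fixed-axis ratios: sun y, ring −(33/61)·y, arm 0
boundary: total ω_ring = x − (33/61)·y = 0 and total ω_arm = x = 1  ⇒  y = 61/33, x = 1
row 2 ring = −(33/61)·61/33 = -1
totals (row 1 + row 2): sun 1 + 61/33 = 94/33, ring 1 + (-1) = 0, arm 1 + 0 = 1
asked cell (row1, sun) = 1

row1: w_G1=1 w_G3=1 w_R=1
row2: w_G1=61/33 w_G3=-1 w_R=0
total: w_G1=94/33 w_G3=0 w_R=1
asked value: 1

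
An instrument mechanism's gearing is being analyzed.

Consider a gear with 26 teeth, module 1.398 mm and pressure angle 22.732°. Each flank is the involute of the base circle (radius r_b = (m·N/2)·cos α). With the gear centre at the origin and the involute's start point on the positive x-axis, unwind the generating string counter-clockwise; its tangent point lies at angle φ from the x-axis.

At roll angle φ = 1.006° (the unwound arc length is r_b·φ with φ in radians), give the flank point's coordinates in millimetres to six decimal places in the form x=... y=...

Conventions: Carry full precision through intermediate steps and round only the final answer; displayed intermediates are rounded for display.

x=16.764871 y=0.000030

single-mesh involute tooth geometry (26T wheel at module 1.398)
pitch radius r_p = m·N/2 = 1.398·26/2 = 18.174000
base radius r_b = r_p·cos α = 18.174000·cos 22.732° = 16.762288
roll angle φ = 1.006° = 0.01755801 rad
x = r_b·(cos φ + φ·sin φ) = 16.764871
y = r_b·(sin φ − φ·cos φ) = 0.000030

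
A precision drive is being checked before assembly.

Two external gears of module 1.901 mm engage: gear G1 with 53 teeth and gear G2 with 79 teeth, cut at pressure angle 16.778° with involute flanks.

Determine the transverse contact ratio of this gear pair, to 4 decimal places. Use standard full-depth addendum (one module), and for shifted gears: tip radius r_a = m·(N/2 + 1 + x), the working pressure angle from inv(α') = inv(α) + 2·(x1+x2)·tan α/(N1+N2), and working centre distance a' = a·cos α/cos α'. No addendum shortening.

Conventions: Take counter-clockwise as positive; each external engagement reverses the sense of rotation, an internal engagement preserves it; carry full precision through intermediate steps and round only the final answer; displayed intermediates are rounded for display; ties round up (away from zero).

class = single-mesh tooth geometry [involute pair 53T × 79T, m = 1.901]
base radii: r_b1 = 48.231993, r_b2 = 71.892971
tip radii: r_a1 = 52.277500, r_a2 = 76.990500
no profile shift: α' = α, a' = a
action lengths: √(r_a1²−r_b1²) = 20.164619, √(r_a2²−r_b2²) = 27.548827
base pitch p_b = π·m·cos α = 5.717935
CR = (20.164619 + 27.548827 − 125.466000·sin 16.77800°)/5.717935 = 2.010499
contact ratio ≈ 2.0105

2.0105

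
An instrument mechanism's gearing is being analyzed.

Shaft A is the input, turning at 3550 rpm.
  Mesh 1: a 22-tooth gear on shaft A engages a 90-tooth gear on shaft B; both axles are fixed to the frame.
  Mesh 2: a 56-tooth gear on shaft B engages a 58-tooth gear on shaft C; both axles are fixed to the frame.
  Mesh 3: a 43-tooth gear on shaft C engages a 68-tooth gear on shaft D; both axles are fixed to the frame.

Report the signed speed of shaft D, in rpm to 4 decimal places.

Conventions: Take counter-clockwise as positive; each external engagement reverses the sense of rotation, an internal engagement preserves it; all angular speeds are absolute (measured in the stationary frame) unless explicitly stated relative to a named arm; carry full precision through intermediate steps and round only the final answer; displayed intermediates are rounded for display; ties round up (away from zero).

-529.8197 rpm

class = fixed-axis compound train [3 meshes; 3 ratios multiply, 3 sense flips]
mesh 1 [22T→90T]: ω = 3550.0000×22/90 = 867.7778 rpm, sense flips to −
mesh 2 [56T→58T]: ω = 867.7778×56/58 = 837.8544 rpm, sense flips to +
mesh 3 [43T→68T]: ω = 837.8544×43/68 = 529.8197 rpm, sense flips to −
signed output speed = -529.8197 rpm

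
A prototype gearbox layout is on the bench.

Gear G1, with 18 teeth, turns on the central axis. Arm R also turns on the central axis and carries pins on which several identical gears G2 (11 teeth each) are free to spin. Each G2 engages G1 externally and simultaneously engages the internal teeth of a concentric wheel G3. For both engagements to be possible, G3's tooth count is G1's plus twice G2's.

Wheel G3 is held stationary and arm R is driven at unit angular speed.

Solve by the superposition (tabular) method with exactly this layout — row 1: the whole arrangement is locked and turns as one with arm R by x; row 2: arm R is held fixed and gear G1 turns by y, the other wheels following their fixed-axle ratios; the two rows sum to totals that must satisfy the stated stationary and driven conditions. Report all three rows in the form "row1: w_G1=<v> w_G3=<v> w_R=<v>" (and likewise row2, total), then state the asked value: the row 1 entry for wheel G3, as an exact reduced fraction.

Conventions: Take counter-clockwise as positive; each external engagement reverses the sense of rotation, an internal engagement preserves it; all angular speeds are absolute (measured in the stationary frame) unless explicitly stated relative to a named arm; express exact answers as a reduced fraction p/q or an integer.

planetary set (18T centre, 11T on arm, 40T internal) — Willis relation
row 1 — lock + rotate with arm: ω_sun = ω_ring = ω_arm = x
superposition row 2 [arm held]: sun y, ring −(18/40)·y, arm 0
boundary: total ω_ring = x − (18/40)·y = 0 and total ω_arm = x = 1  ⇒  y = 20/9, x = 1
row 2 ring = −(18/40)·20/9 = -1
totals (row 1 + row 2): sun 1 + 20/9 = 29/9, ring 1 + (-1) = 0, arm 1 + 0 = 1
asked cell (row1, ring) = 1

row1: w_G1=1 w_G3=1 w_R=1
row2: w_G1=20/9 w_G3=-1 w_R=0
total: w_G1=29/9 w_G3=0 w_R=1
asked value: 1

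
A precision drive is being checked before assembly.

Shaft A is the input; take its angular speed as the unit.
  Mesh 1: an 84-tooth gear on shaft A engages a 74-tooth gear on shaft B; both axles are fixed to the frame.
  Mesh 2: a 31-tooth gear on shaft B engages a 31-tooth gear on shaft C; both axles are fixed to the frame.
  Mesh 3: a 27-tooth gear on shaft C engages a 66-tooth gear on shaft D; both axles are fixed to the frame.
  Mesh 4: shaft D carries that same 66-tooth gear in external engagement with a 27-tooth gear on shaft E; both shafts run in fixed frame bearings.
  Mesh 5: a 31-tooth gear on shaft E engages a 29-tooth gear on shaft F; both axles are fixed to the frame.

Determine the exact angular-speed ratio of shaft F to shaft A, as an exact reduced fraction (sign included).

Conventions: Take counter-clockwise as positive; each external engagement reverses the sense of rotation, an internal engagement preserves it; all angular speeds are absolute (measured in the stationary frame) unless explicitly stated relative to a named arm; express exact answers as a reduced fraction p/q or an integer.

class = fixed-axis compound train [5 meshes; 5 ratios multiply, 5 sense flips]
mesh 1 [84T→74T]: running ratio 42/37, sense −
mesh 2 [31T→31T]: running ratio 42/37, sense +
mesh 3 [27T→66T]: running ratio 189/407, sense −
mesh 4 [66T→27T]: running ratio 42/37, sense +
mesh 5 [31T→29T]: running ratio 1302/1073, sense −
ω_out/ω_in = -1302/1073

-1302/1073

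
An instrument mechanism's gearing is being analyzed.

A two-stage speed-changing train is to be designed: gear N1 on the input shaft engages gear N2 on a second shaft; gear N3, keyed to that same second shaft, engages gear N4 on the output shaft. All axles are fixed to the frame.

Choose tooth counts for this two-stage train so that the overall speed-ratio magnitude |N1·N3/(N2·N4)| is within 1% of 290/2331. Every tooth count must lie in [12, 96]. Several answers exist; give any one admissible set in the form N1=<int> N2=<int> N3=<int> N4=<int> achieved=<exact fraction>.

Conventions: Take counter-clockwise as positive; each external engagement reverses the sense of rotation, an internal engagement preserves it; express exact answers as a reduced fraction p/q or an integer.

N1=20 N2=63 N3=29 N4=74 achieved=290/2331

topology: fixed-axis compound train — 2 stages, target 290/2331
target = 290/2331 in lowest terms: an exact hit needs N1·N3 = k·290 and N2·N4 = k·2331 for one integer k, every count in [12, 96]; additionally prefer no 1:1 stage (N1 ≠ N2, N3 ≠ N4)
k = 1: no 1:1-free in-range split of k·290 and k·2331 into factor pairs; take k = 2
k = 2: N1·N3 = 580 = 20·29, N2·N4 = 4662 = 63·74
achieved = 20·29/(63·74) = 290/2331; |achieved − target| = 0 ≤ 29/23310 ✓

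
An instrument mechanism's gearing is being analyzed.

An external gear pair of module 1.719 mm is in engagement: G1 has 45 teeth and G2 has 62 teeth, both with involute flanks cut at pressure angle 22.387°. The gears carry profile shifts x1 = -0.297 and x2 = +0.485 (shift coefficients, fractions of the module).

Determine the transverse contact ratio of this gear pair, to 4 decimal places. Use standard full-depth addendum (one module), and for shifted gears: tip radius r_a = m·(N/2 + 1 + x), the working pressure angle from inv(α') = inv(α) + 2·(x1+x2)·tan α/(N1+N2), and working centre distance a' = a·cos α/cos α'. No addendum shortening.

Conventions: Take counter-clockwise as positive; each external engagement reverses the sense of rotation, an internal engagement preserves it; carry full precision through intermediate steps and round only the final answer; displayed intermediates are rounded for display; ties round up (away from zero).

class = single-mesh tooth geometry [involute pair 45T × 62T, m = 1.719]
base radii: r_b1 = 35.762472, r_b2 = 49.272740
tip radii: r_a1 = 39.885957, r_a2 = 55.841715
inv(α') = inv(22.387°) + 2·(-0.297+0.485)·tan α/(45+62) = 0.02262543  ⇒  α' = 22.86439°
a' = a·cos α / cos α' = 91.9665·cos 22.387°/cos 22.86439° = 92.286426
action lengths: √(r_a1²−r_b1²) = 17.661685, √(r_a2²−r_b2²) = 26.277257
base pitch p_b = π·m·cos α = 4.993383
CR = (17.661685 + 26.277257 − 92.286426·sin 22.86439°)/4.993383 = 1.618328
contact ratio ≈ 1.6183

1.6183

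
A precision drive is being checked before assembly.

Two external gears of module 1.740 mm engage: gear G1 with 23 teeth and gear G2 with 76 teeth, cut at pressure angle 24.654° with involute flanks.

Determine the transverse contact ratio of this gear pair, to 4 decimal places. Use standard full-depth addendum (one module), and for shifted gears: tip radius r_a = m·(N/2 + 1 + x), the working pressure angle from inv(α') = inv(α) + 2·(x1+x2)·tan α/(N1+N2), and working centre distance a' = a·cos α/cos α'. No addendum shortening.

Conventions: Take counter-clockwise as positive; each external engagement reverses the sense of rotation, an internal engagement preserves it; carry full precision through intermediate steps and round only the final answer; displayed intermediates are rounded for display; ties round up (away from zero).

class = single-mesh tooth geometry [involute pair 23T × 76T, m = 1.740]
base radii: r_b1 = 18.185956, r_b2 = 60.092724
tip radii: r_a1 = 21.750000, r_a2 = 67.860000
no profile shift: α' = α, a' = a
action lengths: √(r_a1²−r_b1²) = 11.930361, √(r_a2²−r_b2²) = 31.525294
base pitch p_b = π·m·cos α = 4.968075
CR = (11.930361 + 31.525294 − 86.130000·sin 24.65400°)/4.968075 = 1.515194
contact ratio ≈ 1.5152

1.5152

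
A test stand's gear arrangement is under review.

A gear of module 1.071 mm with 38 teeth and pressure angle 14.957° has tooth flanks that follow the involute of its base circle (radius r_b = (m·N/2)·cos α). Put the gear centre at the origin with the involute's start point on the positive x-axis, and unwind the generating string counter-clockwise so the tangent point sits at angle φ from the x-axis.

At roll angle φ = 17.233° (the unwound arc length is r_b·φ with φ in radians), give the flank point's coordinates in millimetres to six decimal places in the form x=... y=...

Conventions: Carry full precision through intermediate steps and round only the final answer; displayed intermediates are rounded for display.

x=20.528805 y=0.176699

class = single-mesh tooth geometry [base-circle involute, m = 1.071, 38T]
pitch radius r_p = m·N/2 = 1.071·38/2 = 20.349000
base radius r_b = r_p·cos α = 20.349000·cos 14.957° = 19.659572
roll angle φ = 17.233° = 0.30077259 rad
x = r_b·(cos φ + φ·sin φ) = 20.528805
y = r_b·(sin φ − φ·cos φ) = 0.176699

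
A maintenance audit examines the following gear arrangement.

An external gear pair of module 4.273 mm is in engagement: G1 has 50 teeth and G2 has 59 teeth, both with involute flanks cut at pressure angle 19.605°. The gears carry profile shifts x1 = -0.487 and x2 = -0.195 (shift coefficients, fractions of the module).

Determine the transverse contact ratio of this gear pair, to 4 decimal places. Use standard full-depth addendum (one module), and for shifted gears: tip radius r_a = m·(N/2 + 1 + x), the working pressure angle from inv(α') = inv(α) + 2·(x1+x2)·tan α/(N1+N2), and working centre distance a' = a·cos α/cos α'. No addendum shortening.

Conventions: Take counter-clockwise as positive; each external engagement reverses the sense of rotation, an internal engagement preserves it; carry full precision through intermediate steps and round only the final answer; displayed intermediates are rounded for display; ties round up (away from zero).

recognized (one external pair, fixed centres): single-mesh tooth geometry, m = 4.273, N1 = 50, N2 = 59
base radii: r_b1 = 100.632160, r_b2 = 118.745949
tip radii: r_a1 = 109.017049, r_a2 = 129.493265
inv(α') = inv(19.605°) + 2·(-0.487-0.195)·tan α/(50+59) = 0.00955334  ⇒  α' = 17.31769°
a' = a·cos α / cos α' = 232.8785·cos 19.605°/cos 17.31769° = 229.794955
action lengths: √(r_a1²−r_b1²) = 41.927144, √(r_a2²−r_b2²) = 51.651770
base pitch p_b = π·m·cos α = 12.645810
CR = (41.927144 + 51.651770 − 229.794955·sin 17.31769°)/12.645810 = 1.990852
contact ratio ≈ 1.9909

1.9909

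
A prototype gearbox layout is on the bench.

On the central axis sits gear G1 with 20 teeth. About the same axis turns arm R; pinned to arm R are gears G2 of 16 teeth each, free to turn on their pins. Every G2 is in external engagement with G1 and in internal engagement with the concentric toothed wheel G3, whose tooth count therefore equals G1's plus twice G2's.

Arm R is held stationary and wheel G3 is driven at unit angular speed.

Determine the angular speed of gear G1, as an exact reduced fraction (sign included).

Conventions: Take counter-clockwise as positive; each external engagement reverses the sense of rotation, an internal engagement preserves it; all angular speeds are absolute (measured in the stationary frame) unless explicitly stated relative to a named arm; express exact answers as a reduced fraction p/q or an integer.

-13/5

planetary set (20T centre, 16T on arm, 52T internal) — Willis relation
ring teeth: 20 + 2·16 = 52
20(ω_sun−ω_arm) = −52(ω_ring−ω_arm),  ω_arm = 0, ω_ring = 1
ω_sun = 0 − (52/20)(1−0) = -13/5
exact speed ratio = -13/5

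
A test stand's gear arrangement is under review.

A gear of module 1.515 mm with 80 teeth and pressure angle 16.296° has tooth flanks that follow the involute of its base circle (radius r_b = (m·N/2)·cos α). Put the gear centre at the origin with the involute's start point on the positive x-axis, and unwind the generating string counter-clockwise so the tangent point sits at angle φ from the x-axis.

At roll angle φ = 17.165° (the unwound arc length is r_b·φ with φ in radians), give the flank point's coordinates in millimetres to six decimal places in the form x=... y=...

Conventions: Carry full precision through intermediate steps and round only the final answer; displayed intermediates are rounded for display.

x=60.717331 y=0.516659

recognized (one wheel, involute flank): single-mesh tooth geometry, m = 1.515, N = 80
pitch radius r_p = m·N/2 = 1.515·80/2 = 60.600000
base radius r_b = r_p·cos α = 60.600000·cos 16.296° = 58.165388
roll angle φ = 17.165° = 0.29958577 rad
x = r_b·(cos φ + φ·sin φ) = 60.717331
y = r_b·(sin φ − φ·cos φ) = 0.516659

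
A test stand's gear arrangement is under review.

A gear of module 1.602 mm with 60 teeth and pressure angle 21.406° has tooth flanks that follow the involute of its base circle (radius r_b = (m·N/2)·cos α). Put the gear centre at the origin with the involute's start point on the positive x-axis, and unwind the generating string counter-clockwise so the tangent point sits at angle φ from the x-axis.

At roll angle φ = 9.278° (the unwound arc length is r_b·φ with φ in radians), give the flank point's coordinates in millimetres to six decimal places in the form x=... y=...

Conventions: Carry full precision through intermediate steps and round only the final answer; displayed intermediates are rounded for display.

single-mesh involute tooth geometry (60T wheel at module 1.602)
pitch radius r_p = m·N/2 = 1.602·60/2 = 48.060000
base radius r_b = r_p·cos α = 48.060000·cos 21.406° = 44.744706
roll angle φ = 9.278° = 0.16193165 rad
x = r_b·(cos φ + φ·sin φ) = 45.327510
y = r_b·(sin φ − φ·cos φ) = 0.063165

x=45.327510 y=0.063165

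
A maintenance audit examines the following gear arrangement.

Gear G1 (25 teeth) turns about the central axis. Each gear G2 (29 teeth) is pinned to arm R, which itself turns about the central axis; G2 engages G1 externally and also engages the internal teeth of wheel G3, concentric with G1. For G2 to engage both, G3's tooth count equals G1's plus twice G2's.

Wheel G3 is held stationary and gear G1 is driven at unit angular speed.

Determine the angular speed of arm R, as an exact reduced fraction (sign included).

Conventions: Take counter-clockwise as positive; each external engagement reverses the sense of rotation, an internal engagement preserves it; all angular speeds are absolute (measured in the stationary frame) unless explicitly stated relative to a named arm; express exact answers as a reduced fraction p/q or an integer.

planetary set (25T centre, 29T on arm, 83T internal) — Willis relation
ring teeth: 25 + 2·29 = 83
25(ω_sun−ω_arm) = −83(ω_ring−ω_arm),  ω_ring = 0, ω_sun = 1
25(1−ω_arm) = −83(0−ω_arm)  ⇒  108·ω_arm = 25  ⇒  ω_arm = 25/108
exact speed ratio = 25/108

25/108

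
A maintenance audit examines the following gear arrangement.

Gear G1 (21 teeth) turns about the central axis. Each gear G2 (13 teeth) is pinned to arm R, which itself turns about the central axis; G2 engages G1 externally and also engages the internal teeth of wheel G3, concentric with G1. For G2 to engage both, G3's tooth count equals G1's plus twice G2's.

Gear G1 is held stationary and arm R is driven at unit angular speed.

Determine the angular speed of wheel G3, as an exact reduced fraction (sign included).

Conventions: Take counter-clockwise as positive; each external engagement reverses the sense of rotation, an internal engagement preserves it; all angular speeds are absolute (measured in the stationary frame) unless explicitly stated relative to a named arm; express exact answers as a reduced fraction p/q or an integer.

68/47

planetary set (21T centre, 13T on arm, 47T internal) — Willis relation
ring teeth: 21 + 2·13 = 47
21(ω_sun−ω_arm) = −47(ω_ring−ω_arm),  ω_sun = 0, ω_arm = 1
ω_ring = 1 − (21/47)(0−1) = 68/47
exact speed ratio = 68/47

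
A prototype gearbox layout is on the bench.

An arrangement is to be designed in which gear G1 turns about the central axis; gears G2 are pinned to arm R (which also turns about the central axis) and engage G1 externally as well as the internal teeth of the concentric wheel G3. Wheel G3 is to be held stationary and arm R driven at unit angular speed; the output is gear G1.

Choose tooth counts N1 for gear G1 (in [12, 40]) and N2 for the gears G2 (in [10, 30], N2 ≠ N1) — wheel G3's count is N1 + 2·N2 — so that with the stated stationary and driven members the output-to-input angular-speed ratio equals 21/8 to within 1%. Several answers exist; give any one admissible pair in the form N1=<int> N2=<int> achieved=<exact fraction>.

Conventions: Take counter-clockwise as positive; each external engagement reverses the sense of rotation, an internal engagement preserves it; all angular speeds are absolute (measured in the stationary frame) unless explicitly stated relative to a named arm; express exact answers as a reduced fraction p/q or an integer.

N1=32 N2=10 achieved=21/8

planetary set to be sized for 21/8 (Willis relation)
Willis with ω_ring = 0: ω_sun/ω_arm = (N1+N3)/N1; set equal to 21/8  ⇒  N3/N1 = 21/8 − 1 = 13/8
N3 = N1 + 2·N2  ⇒  N2/N1 = (N3/N1 − 1)/2 = (13/8 − 1)/2 = 5/16
smallest multiple with N1 ≥ 12 and N2 ≥ 10: k = 2  ⇒  N1 = 2·16 = 32, N2 = 2·5 = 10 (N1 ≤ 40, N2 ≤ 30, N2 ≠ N1 ✓), N3 = 32 + 2·10 = 52
check: (N1+N3)/N1 with N1 = 32, N3 = 52 gives 21/8; |achieved − target| = 0 ≤ 21/800 ✓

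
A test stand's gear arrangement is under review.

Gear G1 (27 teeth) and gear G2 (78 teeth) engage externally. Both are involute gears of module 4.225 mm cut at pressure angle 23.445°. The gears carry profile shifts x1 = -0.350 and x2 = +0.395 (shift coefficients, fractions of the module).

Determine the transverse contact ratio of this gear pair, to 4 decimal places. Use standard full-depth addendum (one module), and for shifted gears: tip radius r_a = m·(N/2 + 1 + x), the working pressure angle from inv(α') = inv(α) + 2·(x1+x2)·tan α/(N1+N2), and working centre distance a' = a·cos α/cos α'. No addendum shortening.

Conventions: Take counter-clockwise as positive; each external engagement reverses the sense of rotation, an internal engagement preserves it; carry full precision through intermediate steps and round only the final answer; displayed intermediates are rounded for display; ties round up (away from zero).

1.5929

recognized (one external pair, fixed centres): single-mesh tooth geometry, m = 4.225, N1 = 27, N2 = 78
base radii: r_b1 = 52.328622, r_b2 = 151.171575
tip radii: r_a1 = 59.783750, r_a2 = 170.668875
inv(α') = inv(23.445°) + 2·(-0.350+0.395)·tan α/(27+78) = 0.02485071  ⇒  α' = 23.55764°
a' = a·cos α / cos α' = 221.8125·cos 23.445°/cos 23.55764° = 222.002195
action lengths: √(r_a1²−r_b1²) = 28.910414, √(r_a2²−r_b2²) = 79.215022
base pitch p_b = π·m·cos α = 12.177423
CR = (28.910414 + 79.215022 − 222.002195·sin 23.55764°)/12.177423 = 1.592908
contact ratio ≈ 1.5929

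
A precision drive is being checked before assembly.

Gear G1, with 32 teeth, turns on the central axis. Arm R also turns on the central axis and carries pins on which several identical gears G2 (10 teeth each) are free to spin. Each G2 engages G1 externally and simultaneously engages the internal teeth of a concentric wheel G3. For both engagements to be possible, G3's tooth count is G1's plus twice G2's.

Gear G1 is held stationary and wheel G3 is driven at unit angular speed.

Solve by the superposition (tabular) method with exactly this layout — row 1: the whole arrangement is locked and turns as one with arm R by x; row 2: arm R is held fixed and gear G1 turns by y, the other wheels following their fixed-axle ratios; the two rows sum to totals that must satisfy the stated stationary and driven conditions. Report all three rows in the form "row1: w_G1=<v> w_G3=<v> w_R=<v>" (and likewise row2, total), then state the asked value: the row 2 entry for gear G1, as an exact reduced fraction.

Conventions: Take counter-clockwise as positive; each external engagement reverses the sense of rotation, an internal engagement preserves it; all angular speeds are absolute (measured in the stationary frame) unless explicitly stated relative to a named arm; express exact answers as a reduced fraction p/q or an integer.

topology: planetary set — G1 32T / G2 10T / G3 52T, arm = carrier (Willis)
row 1 — lock + rotate with arm: ω_sun = ω_ring = ω_arm = x
row 2 (arm held, sun turns y): ω_ring = −(32/52)·y, ω_arm = 0
boundary: total ω_sun = x + y = 0 and total ω_ring = x − (32/52)·y = 1  ⇒  y = -13/21, x = 13/21
row 2 ring = −(32/52)·(-13/21) = 8/21
totals (row 1 + row 2): sun 13/21 + (-13/21) = 0, ring 13/21 + 8/21 = 1, arm 13/21 + 0 = 13/21
asked cell (row2, sun) = -13/21

row1: w_G1=13/21 w_G3=13/21 w_R=13/21
row2: w_G1=-13/21 w_G3=8/21 w_R=0
total: w_G1=0 w_G3=1 w_R=13/21
asked value: -13/21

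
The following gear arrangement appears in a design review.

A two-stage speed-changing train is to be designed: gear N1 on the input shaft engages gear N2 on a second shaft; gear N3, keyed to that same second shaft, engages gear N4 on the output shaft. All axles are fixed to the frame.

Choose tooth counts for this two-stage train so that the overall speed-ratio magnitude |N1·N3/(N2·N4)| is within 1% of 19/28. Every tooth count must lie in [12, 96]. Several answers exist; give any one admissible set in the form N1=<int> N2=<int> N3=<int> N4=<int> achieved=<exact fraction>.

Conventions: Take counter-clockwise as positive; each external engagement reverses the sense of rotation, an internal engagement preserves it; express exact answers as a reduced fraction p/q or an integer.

N1=12 N2=28 N3=19 N4=12 achieved=19/28

2-stage fixed-axis compound train for ratio 19/28
target = 19/28 in lowest terms: an exact hit needs N1·N3 = k·19 and N2·N4 = k·28 for one integer k, every count in [12, 96]; additionally prefer no 1:1 stage (N1 ≠ N2, N3 ≠ N4)
k = 1…11: no 1:1-free in-range split of k·19 and k·28 into factor pairs; take k = 12
k = 12: N1·N3 = 228 = 12·19, N2·N4 = 336 = 28·12
achieved = 12·19/(28·12) = 19/28; |achieved − target| = 0 ≤ 19/2800 ✓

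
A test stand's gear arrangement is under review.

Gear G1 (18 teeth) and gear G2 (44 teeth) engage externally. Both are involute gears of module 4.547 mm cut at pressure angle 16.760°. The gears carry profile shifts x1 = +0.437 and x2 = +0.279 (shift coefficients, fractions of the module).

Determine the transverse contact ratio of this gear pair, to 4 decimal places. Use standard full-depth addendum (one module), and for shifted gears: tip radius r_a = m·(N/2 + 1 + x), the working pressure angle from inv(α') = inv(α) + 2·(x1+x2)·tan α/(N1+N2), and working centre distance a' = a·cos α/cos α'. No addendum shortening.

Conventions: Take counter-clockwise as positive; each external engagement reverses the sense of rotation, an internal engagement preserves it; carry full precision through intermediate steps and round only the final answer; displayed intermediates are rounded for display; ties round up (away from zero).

single-mesh involute tooth geometry (18T engaging 44T at module 4.547)
base radii: r_b1 = 39.184634, r_b2 = 95.784660
tip radii: r_a1 = 47.457039, r_a2 = 105.849613
inv(α') = inv(16.760°) + 2·(+0.437+0.279)·tan α/(18+44) = 0.01559475  ⇒  α' = 20.29386°
a' = a·cos α / cos α' = 140.9570·cos 16.760°/cos 20.29386° = 143.901845
action lengths: √(r_a1²−r_b1²) = 26.771907, √(r_a2²−r_b2²) = 45.049300
base pitch p_b = π·m·cos α = 13.678018
CR = (26.771907 + 45.049300 − 143.901845·sin 20.29386°)/13.678018 = 1.601912
contact ratio ≈ 1.6019

1.6019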